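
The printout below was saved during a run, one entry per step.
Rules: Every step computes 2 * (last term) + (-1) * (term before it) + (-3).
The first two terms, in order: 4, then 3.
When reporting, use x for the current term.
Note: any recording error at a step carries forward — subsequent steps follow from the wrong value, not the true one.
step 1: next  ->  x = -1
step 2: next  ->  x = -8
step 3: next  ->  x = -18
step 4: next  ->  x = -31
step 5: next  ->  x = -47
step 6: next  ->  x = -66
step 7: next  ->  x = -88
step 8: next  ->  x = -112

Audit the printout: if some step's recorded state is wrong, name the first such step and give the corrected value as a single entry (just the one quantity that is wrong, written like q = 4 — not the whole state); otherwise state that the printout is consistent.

step 8, x = -113

step 1: x = 2*(3) + (-1)*(4) + (-3) = -1 -> matches
step 2: x = 2*(-1) + (-1)*(3) + (-3) = -8 -> checks out
step 3: x = 2*(-8) + (-1)*(-1) + (-3) = -18 -> exactly as logged
step 4: x = 2*(-18) + (-1)*(-8) + (-3) = -31 -> no discrepancy
step 5: x = 2*(-31) + (-1)*(-18) + (-3) = -47 -> verified
step 6: x = 2*(-47) + (-1)*(-31) + (-3) = -66 -> matches
step 7: x = 2*(-66) + (-1)*(-47) + (-3) = -88 -> consistent with the printout
step 8: x = 2*(-88) + (-1)*(-66) + (-3) = -113 -> the entry is off here
The earliest wrong entry is at step 8: it should read x = -113.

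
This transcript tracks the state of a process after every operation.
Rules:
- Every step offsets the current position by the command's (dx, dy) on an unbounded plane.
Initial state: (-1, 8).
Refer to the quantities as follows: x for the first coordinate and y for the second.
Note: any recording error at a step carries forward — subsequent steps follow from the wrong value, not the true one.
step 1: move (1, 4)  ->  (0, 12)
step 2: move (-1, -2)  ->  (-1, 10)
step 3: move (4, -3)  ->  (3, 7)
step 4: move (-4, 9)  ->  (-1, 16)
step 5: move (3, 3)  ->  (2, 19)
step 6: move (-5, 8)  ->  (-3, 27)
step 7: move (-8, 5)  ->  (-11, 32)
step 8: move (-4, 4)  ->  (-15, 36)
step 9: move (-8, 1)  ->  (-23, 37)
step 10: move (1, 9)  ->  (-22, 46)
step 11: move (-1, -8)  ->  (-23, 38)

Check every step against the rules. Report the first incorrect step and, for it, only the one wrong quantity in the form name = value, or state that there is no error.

no error

Recomputing the run from the initial state:
step 1: x = 0, y = 12
step 2: x = -1, y = 10
step 3: x = 3, y = 7
step 4: x = -1, y = 16
step 5: x = 2, y = 19
step 6: x = -3, y = 27
step 7: x = -11, y = 32
step 8: x = -15, y = 36
step 9: x = -23, y = 37
step 10: x = -22, y = 46
step 11: x = -23, y = 38
This matches the transcript at every step.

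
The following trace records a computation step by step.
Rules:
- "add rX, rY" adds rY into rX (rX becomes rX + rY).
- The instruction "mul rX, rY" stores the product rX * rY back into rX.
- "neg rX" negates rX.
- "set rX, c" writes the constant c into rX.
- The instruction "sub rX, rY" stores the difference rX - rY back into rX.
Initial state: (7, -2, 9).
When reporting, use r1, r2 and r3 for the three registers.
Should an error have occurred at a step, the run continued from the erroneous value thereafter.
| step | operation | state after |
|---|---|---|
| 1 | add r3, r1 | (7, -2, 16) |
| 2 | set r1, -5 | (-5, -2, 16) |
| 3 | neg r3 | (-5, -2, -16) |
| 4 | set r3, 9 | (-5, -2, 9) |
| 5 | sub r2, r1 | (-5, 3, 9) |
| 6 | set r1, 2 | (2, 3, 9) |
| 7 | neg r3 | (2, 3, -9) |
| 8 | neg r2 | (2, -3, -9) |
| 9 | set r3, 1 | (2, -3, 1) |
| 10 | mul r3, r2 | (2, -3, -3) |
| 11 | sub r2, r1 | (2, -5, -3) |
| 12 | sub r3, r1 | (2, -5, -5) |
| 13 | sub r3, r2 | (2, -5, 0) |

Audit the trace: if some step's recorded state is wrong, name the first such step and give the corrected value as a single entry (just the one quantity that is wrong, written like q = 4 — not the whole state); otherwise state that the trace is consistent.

no error

1. r3 = 9 + 7 = 16 (verified)
2. r1 = -5 (agrees with the trace)
3. r3 = -(16) = -16 (in agreement)
4. r3 = 9 (same as recorded)
5. r2 = -2 - -5 = 3 (no discrepancy)
6. r1 = 2 (same as recorded)
7. r3 = -(9) = -9 (matches)
8. r2 = -(3) = -3 (confirmed correct)
9. r3 = 1 (in agreement)
10. r3 = 1 * -3 = -3 (confirmed correct)
11. r2 = -3 - 2 = -5 (checks out)
12. r3 = -3 - 2 = -5 (same as recorded)
13. r3 = -5 - -5 = 0 (same as recorded)
No step deviates from the rules.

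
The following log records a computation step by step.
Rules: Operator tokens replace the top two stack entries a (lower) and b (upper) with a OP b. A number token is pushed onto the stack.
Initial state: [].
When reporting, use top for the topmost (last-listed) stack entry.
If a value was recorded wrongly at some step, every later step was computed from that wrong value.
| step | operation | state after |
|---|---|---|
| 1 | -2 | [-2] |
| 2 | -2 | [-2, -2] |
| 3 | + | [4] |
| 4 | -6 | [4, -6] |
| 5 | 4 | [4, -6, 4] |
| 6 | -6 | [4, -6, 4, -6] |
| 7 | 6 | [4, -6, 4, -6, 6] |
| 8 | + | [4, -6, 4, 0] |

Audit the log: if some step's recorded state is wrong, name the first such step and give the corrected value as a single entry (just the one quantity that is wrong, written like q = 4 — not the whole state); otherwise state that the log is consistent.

step 3, top = -4

Step 1: push -2: top = -2 — agrees with the log.
Step 2: push -2: top = -2 — consistent with the log.
Step 3: -2 + -2 = -4 — the log disagrees here.
So the first discrepancy is step 3, where the right value is top = -4.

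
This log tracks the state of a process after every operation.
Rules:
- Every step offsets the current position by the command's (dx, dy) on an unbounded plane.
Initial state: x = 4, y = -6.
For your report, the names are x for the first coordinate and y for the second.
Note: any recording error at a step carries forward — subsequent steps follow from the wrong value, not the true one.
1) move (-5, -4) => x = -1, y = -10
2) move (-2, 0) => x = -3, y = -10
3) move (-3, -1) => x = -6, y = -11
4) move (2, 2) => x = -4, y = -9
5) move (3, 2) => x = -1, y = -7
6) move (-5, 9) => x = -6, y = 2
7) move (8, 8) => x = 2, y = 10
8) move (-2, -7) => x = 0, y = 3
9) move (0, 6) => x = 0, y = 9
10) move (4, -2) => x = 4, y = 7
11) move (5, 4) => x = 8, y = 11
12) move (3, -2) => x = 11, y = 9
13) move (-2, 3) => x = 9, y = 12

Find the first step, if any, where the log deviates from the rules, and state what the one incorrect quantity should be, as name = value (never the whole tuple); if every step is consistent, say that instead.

step 11, x = 9

step 1: x = 4 + (-5) = -1, y = -6 + (-4) = -10 -> checks out
step 2: x = -1 + (-2) = -3, y = -10 + (0) = -10 -> exactly as logged
step 3: x = -3 + (-3) = -6, y = -10 + (-1) = -11 -> agrees with the log
step 4: x = -6 + (2) = -4, y = -11 + (2) = -9 -> verified
step 5: x = -4 + (3) = -1, y = -9 + (2) = -7 -> verified
step 6: x = -1 + (-5) = -6, y = -7 + (9) = 2 -> agrees with the log
step 7: x = -6 + (8) = 2, y = 2 + (8) = 10 -> same as recorded
step 8: x = 2 + (-2) = 0, y = 10 + (-7) = 3 -> matches
step 9: x = 0 + (0) = 0, y = 3 + (6) = 9 -> no discrepancy
step 10: x = 0 + (4) = 4, y = 9 + (-2) = 7 -> consistent with the log
step 11: x = 4 + (5) = 9, y = 7 + (4) = 11 -> a discrepancy with the log
The audit stops at step 11: the recorded entry is wrong and should be x = 9.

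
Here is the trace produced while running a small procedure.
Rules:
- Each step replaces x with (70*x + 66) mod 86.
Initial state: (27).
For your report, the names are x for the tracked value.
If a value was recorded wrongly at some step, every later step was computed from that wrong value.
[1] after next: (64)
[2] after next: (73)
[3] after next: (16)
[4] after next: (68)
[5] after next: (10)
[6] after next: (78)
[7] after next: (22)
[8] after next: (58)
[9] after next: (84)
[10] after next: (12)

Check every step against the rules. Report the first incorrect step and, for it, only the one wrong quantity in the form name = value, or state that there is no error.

step 2, x = 74

Recomputing the run from the initial state:
step 1: x = 64
step 2: x = 74
step 3: x = 0
step 4: x = 66
step 5: x = 42
step 6: x = 82
step 7: x = 44
step 8: x = 50
step 9: x = 40
step 10: x = 28
The first disagreement with the trace is at step 2, where the value should be x = 74.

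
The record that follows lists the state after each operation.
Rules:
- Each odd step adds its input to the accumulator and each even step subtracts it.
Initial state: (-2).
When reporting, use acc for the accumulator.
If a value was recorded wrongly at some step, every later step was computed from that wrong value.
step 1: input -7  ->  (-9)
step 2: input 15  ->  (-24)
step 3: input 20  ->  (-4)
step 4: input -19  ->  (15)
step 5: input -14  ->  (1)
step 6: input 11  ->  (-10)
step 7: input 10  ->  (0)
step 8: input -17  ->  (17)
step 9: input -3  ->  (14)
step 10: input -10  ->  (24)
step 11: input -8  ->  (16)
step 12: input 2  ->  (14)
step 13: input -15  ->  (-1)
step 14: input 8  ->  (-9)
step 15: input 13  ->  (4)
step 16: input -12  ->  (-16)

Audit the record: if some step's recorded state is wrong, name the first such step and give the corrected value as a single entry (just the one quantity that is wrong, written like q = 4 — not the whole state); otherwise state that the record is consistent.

step 16, acc = 16

Recomputing the run from the initial state:
step 1: acc = -9
step 2: acc = -24
step 3: acc = -4
step 4: acc = 15
step 5: acc = 1
step 6: acc = -10
step 7: acc = 0
step 8: acc = 17
step 9: acc = 14
step 10: acc = 24
step 11: acc = 16
step 12: acc = 14
step 13: acc = -1
step 14: acc = -9
step 15: acc = 4
step 16: acc = 16
The first disagreement with the record is at step 16, where the value should be acc = 16.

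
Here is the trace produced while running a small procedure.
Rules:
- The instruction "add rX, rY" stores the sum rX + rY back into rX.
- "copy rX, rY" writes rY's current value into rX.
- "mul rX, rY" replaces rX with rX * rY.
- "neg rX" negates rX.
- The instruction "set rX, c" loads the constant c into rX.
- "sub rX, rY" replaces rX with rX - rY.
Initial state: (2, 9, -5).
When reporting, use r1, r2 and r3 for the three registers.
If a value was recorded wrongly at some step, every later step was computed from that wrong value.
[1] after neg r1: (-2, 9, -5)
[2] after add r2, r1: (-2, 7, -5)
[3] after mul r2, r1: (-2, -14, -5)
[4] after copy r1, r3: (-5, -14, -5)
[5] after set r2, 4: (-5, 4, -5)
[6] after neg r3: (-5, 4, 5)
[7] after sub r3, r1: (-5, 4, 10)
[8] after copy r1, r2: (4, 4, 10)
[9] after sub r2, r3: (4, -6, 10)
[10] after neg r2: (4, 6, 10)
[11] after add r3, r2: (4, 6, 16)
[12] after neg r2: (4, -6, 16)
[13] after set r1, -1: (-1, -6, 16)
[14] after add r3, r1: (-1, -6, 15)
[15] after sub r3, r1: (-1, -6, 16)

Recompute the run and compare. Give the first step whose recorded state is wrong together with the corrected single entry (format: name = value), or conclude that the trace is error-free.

no error

1. r1 = -(2) = -2 (verified)
2. r2 = 9 + -2 = 7 (agrees with the trace)
3. r2 = 7 * -2 = -14 (same as recorded)
4. r1 = -5 (confirmed correct)
5. r2 = 4 (confirmed correct)
6. r3 = -(-5) = 5 (matches)
7. r3 = 5 - -5 = 10 (checks out)
8. r1 = 4 (agrees with the trace)
9. r2 = 4 - 10 = -6 (consistent with the trace)
10. r2 = -(-6) = 6 (checks out)
11. r3 = 10 + 6 = 16 (verified)
12. r2 = -(6) = -6 (consistent with the trace)
13. r1 = -1 (same as recorded)
14. r3 = 16 + -1 = 15 (verified)
15. r3 = 15 - -1 = 16 (agrees with the trace)
Each recorded entry agrees with the recomputation.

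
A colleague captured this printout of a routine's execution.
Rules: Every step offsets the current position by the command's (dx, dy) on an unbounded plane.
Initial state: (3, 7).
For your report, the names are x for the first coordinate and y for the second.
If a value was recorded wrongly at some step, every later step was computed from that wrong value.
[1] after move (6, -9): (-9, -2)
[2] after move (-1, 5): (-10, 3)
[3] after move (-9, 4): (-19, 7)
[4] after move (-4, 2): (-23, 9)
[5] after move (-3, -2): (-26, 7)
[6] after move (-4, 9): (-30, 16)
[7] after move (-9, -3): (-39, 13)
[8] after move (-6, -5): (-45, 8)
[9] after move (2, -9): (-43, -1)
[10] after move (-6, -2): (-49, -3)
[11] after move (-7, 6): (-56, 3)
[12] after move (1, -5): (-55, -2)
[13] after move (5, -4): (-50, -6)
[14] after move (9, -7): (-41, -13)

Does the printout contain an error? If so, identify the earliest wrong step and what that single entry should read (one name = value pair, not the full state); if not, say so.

Step 1: x = 3 + (6) = 9, y = 7 + (-9) = -2 — the entry is off here.
The audit stops at step 1: the recorded entry is wrong and should be x = 9.

step 1, x = 9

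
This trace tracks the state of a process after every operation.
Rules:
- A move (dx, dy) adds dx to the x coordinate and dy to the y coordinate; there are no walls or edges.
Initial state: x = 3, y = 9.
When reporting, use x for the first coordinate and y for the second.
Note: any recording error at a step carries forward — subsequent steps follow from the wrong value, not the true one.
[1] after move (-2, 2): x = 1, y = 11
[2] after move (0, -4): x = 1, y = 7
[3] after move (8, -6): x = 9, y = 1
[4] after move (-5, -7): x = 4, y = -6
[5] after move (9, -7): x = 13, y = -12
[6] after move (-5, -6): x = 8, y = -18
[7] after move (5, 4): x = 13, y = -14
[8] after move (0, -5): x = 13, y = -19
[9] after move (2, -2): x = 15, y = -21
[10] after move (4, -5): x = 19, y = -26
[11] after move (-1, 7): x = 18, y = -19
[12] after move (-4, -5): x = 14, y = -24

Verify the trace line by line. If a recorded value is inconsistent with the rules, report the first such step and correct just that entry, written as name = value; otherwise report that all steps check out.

step 5, y = -13

Recomputing the run from the initial state:
step 1: x = 1, y = 11
step 2: x = 1, y = 7
step 3: x = 9, y = 1
step 4: x = 4, y = -6
step 5: x = 13, y = -13
step 6: x = 8, y = -19
step 7: x = 13, y = -15
step 8: x = 13, y = -20
step 9: x = 15, y = -22
step 10: x = 19, y = -27
step 11: x = 18, y = -20
step 12: x = 14, y = -25
The first disagreement with the trace is at step 5, where the value should be y = -13.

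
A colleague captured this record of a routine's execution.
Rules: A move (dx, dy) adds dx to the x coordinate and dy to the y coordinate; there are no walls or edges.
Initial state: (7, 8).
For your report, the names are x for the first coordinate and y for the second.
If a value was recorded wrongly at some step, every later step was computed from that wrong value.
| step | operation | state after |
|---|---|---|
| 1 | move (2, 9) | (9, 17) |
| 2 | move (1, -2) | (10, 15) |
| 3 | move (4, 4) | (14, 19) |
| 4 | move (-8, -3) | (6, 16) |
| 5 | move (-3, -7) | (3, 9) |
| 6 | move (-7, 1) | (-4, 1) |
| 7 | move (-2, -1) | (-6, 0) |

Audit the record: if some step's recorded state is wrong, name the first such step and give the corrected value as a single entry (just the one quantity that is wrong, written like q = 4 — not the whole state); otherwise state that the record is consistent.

1. x = 7 + (2) = 9, y = 8 + (9) = 17 (agrees with the record)
2. x = 9 + (1) = 10, y = 17 + (-2) = 15 (verified)
3. x = 10 + (4) = 14, y = 15 + (4) = 19 (in agreement)
4. x = 14 + (-8) = 6, y = 19 + (-3) = 16 (no discrepancy)
5. x = 6 + (-3) = 3, y = 16 + (-7) = 9 (agrees with the record)
6. x = 3 + (-7) = -4, y = 9 + (1) = 10 (the recorded entry deviates here)
First incorrect step: 6; the correct value is y = 10.

step 6, y = 10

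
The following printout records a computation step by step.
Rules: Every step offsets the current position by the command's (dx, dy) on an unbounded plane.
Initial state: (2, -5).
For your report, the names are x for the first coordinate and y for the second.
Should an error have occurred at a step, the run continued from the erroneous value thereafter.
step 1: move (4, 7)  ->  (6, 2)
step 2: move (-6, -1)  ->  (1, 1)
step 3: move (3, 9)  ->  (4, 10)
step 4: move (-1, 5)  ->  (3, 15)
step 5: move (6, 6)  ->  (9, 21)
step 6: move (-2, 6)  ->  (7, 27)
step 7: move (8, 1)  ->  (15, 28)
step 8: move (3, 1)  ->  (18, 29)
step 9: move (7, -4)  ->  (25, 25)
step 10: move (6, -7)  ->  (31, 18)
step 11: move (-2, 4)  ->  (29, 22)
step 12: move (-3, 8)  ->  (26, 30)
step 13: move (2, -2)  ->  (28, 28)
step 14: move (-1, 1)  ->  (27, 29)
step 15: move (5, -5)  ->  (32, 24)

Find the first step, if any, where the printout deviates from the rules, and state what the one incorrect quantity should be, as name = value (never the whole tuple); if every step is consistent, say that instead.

step 2, x = 0

step 1: x = 2 + (4) = 6, y = -5 + (7) = 2 -> confirmed correct
step 2: x = 6 + (-6) = 0, y = 2 + (-1) = 1 -> the entry is off here
The earliest wrong entry is at step 2: it should read x = 0.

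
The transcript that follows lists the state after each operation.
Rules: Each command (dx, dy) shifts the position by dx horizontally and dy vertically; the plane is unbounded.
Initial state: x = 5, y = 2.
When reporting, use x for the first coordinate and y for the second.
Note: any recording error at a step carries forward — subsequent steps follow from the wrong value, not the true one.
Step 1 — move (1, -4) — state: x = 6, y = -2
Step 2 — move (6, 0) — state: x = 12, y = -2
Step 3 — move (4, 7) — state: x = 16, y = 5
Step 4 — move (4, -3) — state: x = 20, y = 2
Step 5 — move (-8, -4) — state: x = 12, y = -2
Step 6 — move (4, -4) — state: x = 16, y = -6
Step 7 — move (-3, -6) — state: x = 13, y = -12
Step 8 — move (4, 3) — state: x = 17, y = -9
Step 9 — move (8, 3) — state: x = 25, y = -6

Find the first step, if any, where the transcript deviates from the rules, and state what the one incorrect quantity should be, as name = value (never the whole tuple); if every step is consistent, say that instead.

Recomputing the run from the initial state:
step 1: x = 6, y = -2
step 2: x = 12, y = -2
step 3: x = 16, y = 5
step 4: x = 20, y = 2
step 5: x = 12, y = -2
step 6: x = 16, y = -6
step 7: x = 13, y = -12
step 8: x = 17, y = -9
step 9: x = 25, y = -6
This matches the transcript at every step.

no error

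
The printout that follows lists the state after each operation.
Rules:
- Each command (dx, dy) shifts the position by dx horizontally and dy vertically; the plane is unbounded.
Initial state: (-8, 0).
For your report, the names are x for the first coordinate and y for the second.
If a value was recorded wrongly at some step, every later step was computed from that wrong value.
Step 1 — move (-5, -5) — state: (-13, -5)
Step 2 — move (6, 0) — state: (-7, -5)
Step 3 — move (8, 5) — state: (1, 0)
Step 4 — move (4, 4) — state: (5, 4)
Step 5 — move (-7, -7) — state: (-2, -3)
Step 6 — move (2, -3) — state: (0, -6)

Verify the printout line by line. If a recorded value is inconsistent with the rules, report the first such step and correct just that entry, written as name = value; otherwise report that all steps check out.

no error

Step 1: x = -8 + (-5) = -13, y = 0 + (-5) = -5 — same as recorded.
Step 2: x = -13 + (6) = -7, y = -5 + (0) = -5 — matches.
Step 3: x = -7 + (8) = 1, y = -5 + (5) = 0 — confirmed correct.
Step 4: x = 1 + (4) = 5, y = 0 + (4) = 4 — confirmed correct.
Step 5: x = 5 + (-7) = -2, y = 4 + (-7) = -3 — matches.
Step 6: x = -2 + (2) = 0, y = -3 + (-3) = -6 — in agreement.
Each recorded entry agrees with the recomputation.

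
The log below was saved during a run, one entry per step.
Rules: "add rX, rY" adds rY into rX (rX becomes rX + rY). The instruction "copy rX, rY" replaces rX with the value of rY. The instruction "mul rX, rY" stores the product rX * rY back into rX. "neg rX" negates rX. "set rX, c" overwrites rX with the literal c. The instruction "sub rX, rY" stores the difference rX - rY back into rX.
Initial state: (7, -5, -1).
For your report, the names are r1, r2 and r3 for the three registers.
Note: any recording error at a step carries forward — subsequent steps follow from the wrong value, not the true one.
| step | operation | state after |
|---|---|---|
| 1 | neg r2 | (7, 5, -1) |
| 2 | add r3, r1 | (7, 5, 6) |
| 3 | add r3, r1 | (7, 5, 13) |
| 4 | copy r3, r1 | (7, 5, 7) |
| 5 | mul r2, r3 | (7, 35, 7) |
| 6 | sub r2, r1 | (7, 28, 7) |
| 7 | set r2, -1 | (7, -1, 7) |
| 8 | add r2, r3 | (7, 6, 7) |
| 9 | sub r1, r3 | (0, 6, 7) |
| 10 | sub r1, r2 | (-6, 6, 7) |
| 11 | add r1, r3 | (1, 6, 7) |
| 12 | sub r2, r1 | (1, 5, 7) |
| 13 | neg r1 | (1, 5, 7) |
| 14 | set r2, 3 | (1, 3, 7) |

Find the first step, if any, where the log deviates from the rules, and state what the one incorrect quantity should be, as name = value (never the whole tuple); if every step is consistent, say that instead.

step 1: r2 = -(-5) = 5 -> confirmed correct
step 2: r3 = -1 + 7 = 6 -> confirmed correct
step 3: r3 = 6 + 7 = 13 -> consistent with the log
step 4: r3 = 7 -> consistent with the log
step 5: r2 = 5 * 7 = 35 -> verified
step 6: r2 = 35 - 7 = 28 -> same as recorded
step 7: r2 = -1 -> checks out
step 8: r2 = -1 + 7 = 6 -> no discrepancy
step 9: r1 = 7 - 7 = 0 -> matches
step 10: r1 = 0 - 6 = -6 -> consistent with the log
step 11: r1 = -6 + 7 = 1 -> consistent with the log
step 12: r2 = 6 - 1 = 5 -> agrees with the log
step 13: r1 = -(1) = -1 -> the log disagrees here
Step 13 is the first one off; corrected, r1 = -1.

step 13, r1 = -1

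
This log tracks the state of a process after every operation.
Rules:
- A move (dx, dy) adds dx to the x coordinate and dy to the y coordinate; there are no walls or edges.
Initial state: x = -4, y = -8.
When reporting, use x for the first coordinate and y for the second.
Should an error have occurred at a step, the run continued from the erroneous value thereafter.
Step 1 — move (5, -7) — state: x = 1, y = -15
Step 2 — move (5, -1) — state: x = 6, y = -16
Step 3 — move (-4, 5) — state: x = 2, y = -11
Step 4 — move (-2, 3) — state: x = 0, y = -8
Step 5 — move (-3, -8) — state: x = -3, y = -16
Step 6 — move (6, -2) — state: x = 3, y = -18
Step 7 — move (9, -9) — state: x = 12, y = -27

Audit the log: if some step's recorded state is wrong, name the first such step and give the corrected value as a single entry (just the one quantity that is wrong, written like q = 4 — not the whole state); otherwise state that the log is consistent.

Recomputing the run from the initial state:
step 1: x = 1, y = -15
step 2: x = 6, y = -16
step 3: x = 2, y = -11
step 4: x = 0, y = -8
step 5: x = -3, y = -16
step 6: x = 3, y = -18
step 7: x = 12, y = -27
This matches the log at every step.

no error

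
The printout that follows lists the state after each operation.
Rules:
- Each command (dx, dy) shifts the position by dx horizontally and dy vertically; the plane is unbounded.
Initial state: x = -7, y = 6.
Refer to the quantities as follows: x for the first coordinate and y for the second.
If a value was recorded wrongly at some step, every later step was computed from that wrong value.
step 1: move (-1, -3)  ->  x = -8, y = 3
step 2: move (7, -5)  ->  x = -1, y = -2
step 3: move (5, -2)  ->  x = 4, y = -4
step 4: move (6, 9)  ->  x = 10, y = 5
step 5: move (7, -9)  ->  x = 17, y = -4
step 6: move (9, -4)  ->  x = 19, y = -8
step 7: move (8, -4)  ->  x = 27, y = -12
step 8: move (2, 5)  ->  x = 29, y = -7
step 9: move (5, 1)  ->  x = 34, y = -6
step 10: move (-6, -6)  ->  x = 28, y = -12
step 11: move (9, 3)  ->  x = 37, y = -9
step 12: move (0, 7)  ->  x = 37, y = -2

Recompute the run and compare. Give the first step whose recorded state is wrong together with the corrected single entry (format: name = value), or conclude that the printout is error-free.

Recomputing the run from the initial state:
step 1: x = -8, y = 3
step 2: x = -1, y = -2
step 3: x = 4, y = -4
step 4: x = 10, y = 5
step 5: x = 17, y = -4
step 6: x = 26, y = -8
step 7: x = 34, y = -12
step 8: x = 36, y = -7
step 9: x = 41, y = -6
step 10: x = 35, y = -12
step 11: x = 44, y = -9
step 12: x = 44, y = -2
The first disagreement with the printout is at step 6, where the value should be x = 26.

step 6, x = 26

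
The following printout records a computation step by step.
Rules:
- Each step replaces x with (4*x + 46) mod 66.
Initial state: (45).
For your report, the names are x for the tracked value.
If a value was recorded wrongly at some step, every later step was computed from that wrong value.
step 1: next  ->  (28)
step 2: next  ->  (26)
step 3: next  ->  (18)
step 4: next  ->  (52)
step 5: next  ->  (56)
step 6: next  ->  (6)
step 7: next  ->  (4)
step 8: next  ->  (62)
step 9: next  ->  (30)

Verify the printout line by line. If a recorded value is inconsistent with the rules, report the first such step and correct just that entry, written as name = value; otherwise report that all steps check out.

no error

Recomputing the run from the initial state:
step 1: x = 28
step 2: x = 26
step 3: x = 18
step 4: x = 52
step 5: x = 56
step 6: x = 6
step 7: x = 4
step 8: x = 62
step 9: x = 30
This matches the printout at every step.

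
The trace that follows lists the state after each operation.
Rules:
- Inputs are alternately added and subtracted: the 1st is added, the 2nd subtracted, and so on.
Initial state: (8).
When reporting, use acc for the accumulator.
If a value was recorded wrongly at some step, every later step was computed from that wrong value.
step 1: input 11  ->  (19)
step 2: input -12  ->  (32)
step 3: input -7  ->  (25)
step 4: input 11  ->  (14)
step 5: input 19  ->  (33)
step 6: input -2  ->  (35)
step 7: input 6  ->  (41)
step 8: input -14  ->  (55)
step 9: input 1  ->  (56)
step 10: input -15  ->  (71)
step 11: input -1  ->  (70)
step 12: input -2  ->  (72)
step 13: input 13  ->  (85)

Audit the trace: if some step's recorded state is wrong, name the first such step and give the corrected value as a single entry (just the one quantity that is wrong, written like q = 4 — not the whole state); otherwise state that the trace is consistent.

step 2, acc = 31

Step 1: acc = 8 + 11 = 19 — matches.
Step 2: acc = 19 - -12 = 31 — the trace has a different value.
That makes step 2 the first incorrect line — acc = 31 is what it should show.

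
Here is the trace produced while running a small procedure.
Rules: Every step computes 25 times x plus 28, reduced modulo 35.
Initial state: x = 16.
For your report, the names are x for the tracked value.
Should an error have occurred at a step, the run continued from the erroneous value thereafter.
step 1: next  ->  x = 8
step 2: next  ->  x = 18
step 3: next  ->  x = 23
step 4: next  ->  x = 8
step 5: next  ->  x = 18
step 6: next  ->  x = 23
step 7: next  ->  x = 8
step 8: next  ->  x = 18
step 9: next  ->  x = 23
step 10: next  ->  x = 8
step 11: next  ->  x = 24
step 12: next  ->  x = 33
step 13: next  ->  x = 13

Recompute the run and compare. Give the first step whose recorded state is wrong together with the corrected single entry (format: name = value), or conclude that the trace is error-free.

step 11, x = 18

1. x = (25*16 + 28) mod 35 = 8 (matches)
2. x = (25*8 + 28) mod 35 = 18 (exactly as logged)
3. x = (25*18 + 28) mod 35 = 23 (exactly as logged)
4. x = (25*23 + 28) mod 35 = 8 (in agreement)
5. x = (25*8 + 28) mod 35 = 18 (same as recorded)
6. x = (25*18 + 28) mod 35 = 23 (in agreement)
7. x = (25*23 + 28) mod 35 = 8 (exactly as logged)
8. x = (25*8 + 28) mod 35 = 18 (matches)
9. x = (25*18 + 28) mod 35 = 23 (agrees with the trace)
10. x = (25*23 + 28) mod 35 = 8 (checks out)
11. x = (25*8 + 28) mod 35 = 18 (first mismatch against the trace)
Step 11 is the first one off; corrected, x = 18.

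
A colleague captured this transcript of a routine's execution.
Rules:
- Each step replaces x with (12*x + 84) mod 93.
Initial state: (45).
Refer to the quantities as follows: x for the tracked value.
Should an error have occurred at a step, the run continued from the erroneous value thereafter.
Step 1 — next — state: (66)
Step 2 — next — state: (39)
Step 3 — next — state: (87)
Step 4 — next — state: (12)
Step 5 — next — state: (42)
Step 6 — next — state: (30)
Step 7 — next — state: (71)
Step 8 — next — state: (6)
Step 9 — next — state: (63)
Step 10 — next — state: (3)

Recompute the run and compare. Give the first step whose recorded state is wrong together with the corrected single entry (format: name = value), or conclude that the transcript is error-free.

Step 1: x = (12*45 + 84) mod 93 = 66 — matches.
Step 2: x = (12*66 + 84) mod 93 = 39 — agrees with the transcript.
Step 3: x = (12*39 + 84) mod 93 = 87 — in agreement.
Step 4: x = (12*87 + 84) mod 93 = 12 — exactly as logged.
Step 5: x = (12*12 + 84) mod 93 = 42 — confirmed correct.
Step 6: x = (12*42 + 84) mod 93 = 30 — checks out.
Step 7: x = (12*30 + 84) mod 93 = 72 — the recorded entry deviates here.
The earliest wrong entry is at step 7: it should read x = 72.

step 7, x = 72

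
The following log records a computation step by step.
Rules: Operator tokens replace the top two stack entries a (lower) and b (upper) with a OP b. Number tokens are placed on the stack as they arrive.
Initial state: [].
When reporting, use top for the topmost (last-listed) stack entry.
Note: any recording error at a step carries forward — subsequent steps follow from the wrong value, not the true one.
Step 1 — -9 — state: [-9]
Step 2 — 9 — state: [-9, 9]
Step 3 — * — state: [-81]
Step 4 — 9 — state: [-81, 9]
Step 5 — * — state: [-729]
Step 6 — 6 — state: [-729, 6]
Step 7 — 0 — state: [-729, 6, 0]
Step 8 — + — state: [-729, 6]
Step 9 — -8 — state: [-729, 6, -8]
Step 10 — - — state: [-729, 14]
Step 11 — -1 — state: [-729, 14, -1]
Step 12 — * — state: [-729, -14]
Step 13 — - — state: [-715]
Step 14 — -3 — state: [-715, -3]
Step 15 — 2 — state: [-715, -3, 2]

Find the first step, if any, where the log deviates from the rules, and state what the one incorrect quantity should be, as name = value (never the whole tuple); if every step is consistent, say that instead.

no error

step 1: push -9: top = -9 -> in agreement
step 2: push 9: top = 9 -> in agreement
step 3: -9 * 9 = -81 -> confirmed correct
step 4: push 9: top = 9 -> verified
step 5: -81 * 9 = -729 -> checks out
step 6: push 6: top = 6 -> exactly as logged
step 7: push 0: top = 0 -> exactly as logged
step 8: 6 + 0 = 6 -> agrees with the log
step 9: push -8: top = -8 -> agrees with the log
step 10: 6 - -8 = 14 -> matches
step 11: push -1: top = -1 -> in agreement
step 12: 14 * -1 = -14 -> verified
step 13: -729 - -14 = -715 -> matches
step 14: push -3: top = -3 -> matches
step 15: push 2: top = 2 -> matches
All entries verified; no error found.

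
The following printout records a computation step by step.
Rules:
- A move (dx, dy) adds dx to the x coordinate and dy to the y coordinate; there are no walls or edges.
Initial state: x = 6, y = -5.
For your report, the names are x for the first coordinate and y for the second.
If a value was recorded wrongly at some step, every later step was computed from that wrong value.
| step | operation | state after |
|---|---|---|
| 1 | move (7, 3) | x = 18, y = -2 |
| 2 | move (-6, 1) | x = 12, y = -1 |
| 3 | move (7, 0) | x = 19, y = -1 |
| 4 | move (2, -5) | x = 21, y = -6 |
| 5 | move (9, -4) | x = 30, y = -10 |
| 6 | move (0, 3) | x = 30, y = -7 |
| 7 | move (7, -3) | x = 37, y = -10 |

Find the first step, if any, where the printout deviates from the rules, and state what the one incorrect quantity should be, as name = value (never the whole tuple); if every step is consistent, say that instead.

step 1, x = 13

Recomputing the run from the initial state:
step 1: x = 13, y = -2
step 2: x = 7, y = -1
step 3: x = 14, y = -1
step 4: x = 16, y = -6
step 5: x = 25, y = -10
step 6: x = 25, y = -7
step 7: x = 32, y = -10
The first disagreement with the printout is at step 1, where the value should be x = 13.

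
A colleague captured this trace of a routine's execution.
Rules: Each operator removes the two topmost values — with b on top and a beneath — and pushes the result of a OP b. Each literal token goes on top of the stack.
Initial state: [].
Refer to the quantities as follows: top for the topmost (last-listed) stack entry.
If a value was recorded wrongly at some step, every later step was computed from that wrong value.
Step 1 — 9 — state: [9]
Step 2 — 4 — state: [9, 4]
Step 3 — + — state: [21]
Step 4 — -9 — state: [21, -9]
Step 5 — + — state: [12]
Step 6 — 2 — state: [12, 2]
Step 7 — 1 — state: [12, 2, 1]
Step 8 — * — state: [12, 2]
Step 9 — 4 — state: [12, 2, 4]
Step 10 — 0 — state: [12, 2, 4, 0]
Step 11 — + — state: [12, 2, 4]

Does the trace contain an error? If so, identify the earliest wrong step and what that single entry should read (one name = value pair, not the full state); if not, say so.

step 3, top = 13

Recomputing the run from the initial state:
step 1: [9]
step 2: [9, 4]
step 3: [13]
step 4: [13, -9]
step 5: [4]
step 6: [4, 2]
step 7: [4, 2, 1]
step 8: [4, 2]
step 9: [4, 2, 4]
step 10: [4, 2, 4, 0]
step 11: [4, 2, 4]
The first disagreement with the trace is at step 3, where the value should be top = 13.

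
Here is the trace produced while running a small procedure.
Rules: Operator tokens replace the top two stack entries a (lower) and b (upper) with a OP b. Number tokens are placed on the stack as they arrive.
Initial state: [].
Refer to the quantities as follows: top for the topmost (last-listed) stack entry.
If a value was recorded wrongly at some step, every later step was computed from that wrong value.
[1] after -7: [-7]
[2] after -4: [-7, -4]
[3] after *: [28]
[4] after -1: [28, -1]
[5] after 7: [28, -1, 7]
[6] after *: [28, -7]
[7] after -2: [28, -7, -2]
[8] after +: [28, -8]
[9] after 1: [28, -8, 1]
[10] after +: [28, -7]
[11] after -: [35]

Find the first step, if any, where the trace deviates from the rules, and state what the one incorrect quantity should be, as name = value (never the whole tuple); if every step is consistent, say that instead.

Recomputing the run from the initial state:
step 1: [-7]
step 2: [-7, -4]
step 3: [28]
step 4: [28, -1]
step 5: [28, -1, 7]
step 6: [28, -7]
step 7: [28, -7, -2]
step 8: [28, -9]
step 9: [28, -9, 1]
step 10: [28, -8]
step 11: [36]
The first disagreement with the trace is at step 8, where the value should be top = -9.

step 8, top = -9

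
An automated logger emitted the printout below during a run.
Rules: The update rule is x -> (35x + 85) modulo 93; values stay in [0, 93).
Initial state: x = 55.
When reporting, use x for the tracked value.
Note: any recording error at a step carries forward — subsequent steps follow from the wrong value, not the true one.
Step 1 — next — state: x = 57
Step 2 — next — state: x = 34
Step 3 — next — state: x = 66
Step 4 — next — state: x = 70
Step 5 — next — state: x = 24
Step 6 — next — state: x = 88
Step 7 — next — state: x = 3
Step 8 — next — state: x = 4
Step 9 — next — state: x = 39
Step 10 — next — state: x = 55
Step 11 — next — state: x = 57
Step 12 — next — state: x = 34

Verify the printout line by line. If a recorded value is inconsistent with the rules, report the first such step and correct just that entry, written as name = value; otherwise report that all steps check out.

Step 1: x = (35*55 + 85) mod 93 = 57 — no discrepancy.
Step 2: x = (35*57 + 85) mod 93 = 34 — agrees with the printout.
Step 3: x = (35*34 + 85) mod 93 = 66 — confirmed correct.
Step 4: x = (35*66 + 85) mod 93 = 70 — consistent with the printout.
Step 5: x = (35*70 + 85) mod 93 = 24 — verified.
Step 6: x = (35*24 + 85) mod 93 = 88 — consistent with the printout.
Step 7: x = (35*88 + 85) mod 93 = 3 — matches.
Step 8: x = (35*3 + 85) mod 93 = 4 — checks out.
Step 9: x = (35*4 + 85) mod 93 = 39 — verified.
Step 10: x = (35*39 + 85) mod 93 = 55 — verified.
Step 11: x = (35*55 + 85) mod 93 = 57 — exactly as logged.
Step 12: x = (35*57 + 85) mod 93 = 34 — in agreement.
All entries verified; no error found.

no error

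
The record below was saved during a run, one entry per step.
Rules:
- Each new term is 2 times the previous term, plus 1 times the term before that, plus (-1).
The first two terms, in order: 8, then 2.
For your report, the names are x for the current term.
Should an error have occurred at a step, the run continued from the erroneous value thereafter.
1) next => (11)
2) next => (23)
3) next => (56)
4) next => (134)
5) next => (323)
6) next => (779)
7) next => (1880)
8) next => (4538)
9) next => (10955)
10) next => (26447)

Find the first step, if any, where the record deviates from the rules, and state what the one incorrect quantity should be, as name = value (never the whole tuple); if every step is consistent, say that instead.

Recomputing the run from the initial state:
step 1: x = 11
step 2: x = 23
step 3: x = 56
step 4: x = 134
step 5: x = 323
step 6: x = 779
step 7: x = 1880
step 8: x = 4538
step 9: x = 10955
step 10: x = 26447
This matches the record at every step.

no error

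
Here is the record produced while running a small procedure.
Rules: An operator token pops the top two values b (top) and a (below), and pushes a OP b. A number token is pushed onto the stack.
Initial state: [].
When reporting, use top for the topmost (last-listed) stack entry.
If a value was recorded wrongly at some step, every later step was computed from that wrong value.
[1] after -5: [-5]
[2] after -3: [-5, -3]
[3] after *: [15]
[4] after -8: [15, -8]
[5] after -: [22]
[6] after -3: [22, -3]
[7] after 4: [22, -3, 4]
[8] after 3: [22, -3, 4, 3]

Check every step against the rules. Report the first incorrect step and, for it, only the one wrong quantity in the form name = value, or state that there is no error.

step 5, top = 23

Recomputing the run from the initial state:
step 1: [-5]
step 2: [-5, -3]
step 3: [15]
step 4: [15, -8]
step 5: [23]
step 6: [23, -3]
step 7: [23, -3, 4]
step 8: [23, -3, 4, 3]
The first disagreement with the record is at step 5, where the value should be top = 23.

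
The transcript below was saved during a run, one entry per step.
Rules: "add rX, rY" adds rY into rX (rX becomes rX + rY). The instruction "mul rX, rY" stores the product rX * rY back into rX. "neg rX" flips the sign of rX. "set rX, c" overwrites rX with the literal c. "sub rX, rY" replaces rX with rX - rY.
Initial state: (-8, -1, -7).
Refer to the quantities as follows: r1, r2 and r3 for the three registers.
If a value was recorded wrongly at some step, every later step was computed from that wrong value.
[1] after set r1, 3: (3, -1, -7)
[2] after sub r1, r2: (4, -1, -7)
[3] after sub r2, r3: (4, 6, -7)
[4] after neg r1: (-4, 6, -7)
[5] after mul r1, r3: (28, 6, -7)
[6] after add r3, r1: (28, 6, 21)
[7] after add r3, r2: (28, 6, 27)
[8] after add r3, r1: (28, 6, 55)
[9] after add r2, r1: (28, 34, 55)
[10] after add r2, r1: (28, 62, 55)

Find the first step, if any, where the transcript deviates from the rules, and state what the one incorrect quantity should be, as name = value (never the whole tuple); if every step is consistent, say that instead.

Step 1: r1 = 3 — exactly as logged.
Step 2: r1 = 3 - -1 = 4 — in agreement.
Step 3: r2 = -1 - -7 = 6 — matches.
Step 4: r1 = -(4) = -4 — exactly as logged.
Step 5: r1 = -4 * -7 = 28 — matches.
Step 6: r3 = -7 + 28 = 21 — exactly as logged.
Step 7: r3 = 21 + 6 = 27 — verified.
Step 8: r3 = 27 + 28 = 55 — confirmed correct.
Step 9: r2 = 6 + 28 = 34 — no discrepancy.
Step 10: r2 = 34 + 28 = 62 — confirmed correct.
The recomputation confirms every line.

no error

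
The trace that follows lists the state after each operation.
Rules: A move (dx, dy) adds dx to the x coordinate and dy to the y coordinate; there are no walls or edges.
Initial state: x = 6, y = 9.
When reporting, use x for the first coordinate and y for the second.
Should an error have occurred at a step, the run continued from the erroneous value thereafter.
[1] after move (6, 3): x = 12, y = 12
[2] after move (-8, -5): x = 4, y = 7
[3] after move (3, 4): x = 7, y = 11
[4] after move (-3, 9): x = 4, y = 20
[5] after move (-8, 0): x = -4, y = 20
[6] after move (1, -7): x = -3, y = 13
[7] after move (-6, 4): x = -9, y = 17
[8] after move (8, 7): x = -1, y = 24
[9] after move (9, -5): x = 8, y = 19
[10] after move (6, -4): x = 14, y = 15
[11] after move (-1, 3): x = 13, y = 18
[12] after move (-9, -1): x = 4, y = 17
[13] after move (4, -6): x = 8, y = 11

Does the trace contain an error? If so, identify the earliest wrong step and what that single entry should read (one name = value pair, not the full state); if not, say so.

Recomputing the run from the initial state:
step 1: x = 12, y = 12
step 2: x = 4, y = 7
step 3: x = 7, y = 11
step 4: x = 4, y = 20
step 5: x = -4, y = 20
step 6: x = -3, y = 13
step 7: x = -9, y = 17
step 8: x = -1, y = 24
step 9: x = 8, y = 19
step 10: x = 14, y = 15
step 11: x = 13, y = 18
step 12: x = 4, y = 17
step 13: x = 8, y = 11
This matches the trace at every step.

no error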